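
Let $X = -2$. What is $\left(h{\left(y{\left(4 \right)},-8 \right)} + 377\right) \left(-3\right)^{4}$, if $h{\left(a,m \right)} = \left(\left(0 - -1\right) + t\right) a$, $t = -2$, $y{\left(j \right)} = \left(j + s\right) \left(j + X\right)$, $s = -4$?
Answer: $30537$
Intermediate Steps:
$y{\left(j \right)} = \left(-4 + j\right) \left(-2 + j\right)$ ($y{\left(j \right)} = \left(j - 4\right) \left(j - 2\right) = \left(-4 + j\right) \left(-2 + j\right)$)
$h{\left(a,m \right)} = - a$ ($h{\left(a,m \right)} = \left(\left(0 - -1\right) - 2\right) a = \left(\left(0 + 1\right) - 2\right) a = \left(1 - 2\right) a = - a$)
$\left(h{\left(y{\left(4 \right)},-8 \right)} + 377\right) \left(-3\right)^{4} = \left(- (8 + 4^{2} - 24) + 377\right) \left(-3\right)^{4} = \left(- (8 + 16 - 24) + 377\right) 81 = \left(\left(-1\right) 0 + 377\right) 81 = \left(0 + 377\right) 81 = 377 \cdot 81 = 30537$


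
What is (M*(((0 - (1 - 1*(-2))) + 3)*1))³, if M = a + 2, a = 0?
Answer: 0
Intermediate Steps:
M = 2 (M = 0 + 2 = 2)
(M*(((0 - (1 - 1*(-2))) + 3)*1))³ = (2*(((0 - (1 - 1*(-2))) + 3)*1))³ = (2*(((0 - (1 + 2)) + 3)*1))³ = (2*(((0 - 1*3) + 3)*1))³ = (2*(((0 - 3) + 3)*1))³ = (2*((-3 + 3)*1))³ = (2*(0*1))³ = (2*0)³ = 0³ = 0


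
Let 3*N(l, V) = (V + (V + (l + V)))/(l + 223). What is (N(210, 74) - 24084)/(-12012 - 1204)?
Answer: 2607057/1430632 ≈ 1.8223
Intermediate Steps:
N(l, V) = (l + 3*V)/(3*(223 + l)) (N(l, V) = ((V + (V + (l + V)))/(l + 223))/3 = ((V + (V + (V + l)))/(223 + l))/3 = ((V + (l + 2*V))/(223 + l))/3 = ((l + 3*V)/(223 + l))/3 = (l + 3*V)/(3*(223 + l)))
(N(210, 74) - 24084)/(-12012 - 1204) = ((74 + (1/3)*210)/(223 + 210) - 24084)/(-12012 - 1204) = ((74 + 70)/433 - 24084)/(-13216) = ((1/433)*144 - 24084)*(-1/13216) = (144/433 - 24084)*(-1/13216) = -10428228/433*(-1/13216) = 2607057/1430632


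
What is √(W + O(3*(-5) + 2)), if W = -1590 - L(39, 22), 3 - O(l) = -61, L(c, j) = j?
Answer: 6*I*√43 ≈ 39.345*I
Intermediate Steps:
O(l) = 64 (O(l) = 3 - 1*(-61) = 3 + 61 = 64)
W = -1612 (W = -1590 - 1*22 = -1590 - 22 = -1612)
√(W + O(3*(-5) + 2)) = √(-1612 + 64) = √(-1548) = 6*I*√43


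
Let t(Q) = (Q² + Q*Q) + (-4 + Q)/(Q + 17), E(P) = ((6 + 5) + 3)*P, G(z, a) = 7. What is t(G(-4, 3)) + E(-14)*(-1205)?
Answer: 1890225/8 ≈ 2.3628e+5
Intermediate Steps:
E(P) = 14*P (E(P) = (11 + 3)*P = 14*P)
t(Q) = 2*Q² + (-4 + Q)/(17 + Q) (t(Q) = (Q² + Q²) + (-4 + Q)/(17 + Q) = 2*Q² + (-4 + Q)/(17 + Q))
t(G(-4, 3)) + E(-14)*(-1205) = (-4 + 7 + 2*7³ + 34*7²)/(17 + 7) + (14*(-14))*(-1205) = (-4 + 7 + 2*343 + 34*49)/24 - 196*(-1205) = (-4 + 7 + 686 + 1666)/24 + 236180 = (1/24)*2355 + 236180 = 785/8 + 236180 = 1890225/8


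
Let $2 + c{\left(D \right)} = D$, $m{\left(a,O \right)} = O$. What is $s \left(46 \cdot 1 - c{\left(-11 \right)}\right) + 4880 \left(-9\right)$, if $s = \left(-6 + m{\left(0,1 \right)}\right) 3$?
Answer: $-44805$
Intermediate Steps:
$c{\left(D \right)} = -2 + D$
$s = -15$ ($s = \left(-6 + 1\right) 3 = \left(-5\right) 3 = -15$)
$s \left(46 \cdot 1 - c{\left(-11 \right)}\right) + 4880 \left(-9\right) = - 15 \left(46 \cdot 1 - \left(-2 - 11\right)\right) + 4880 \left(-9\right) = - 15 \left(46 - -13\right) - 43920 = - 15 \left(46 + 13\right) - 43920 = \left(-15\right) 59 - 43920 = -885 - 43920 = -44805$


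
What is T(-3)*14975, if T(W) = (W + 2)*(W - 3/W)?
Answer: 29950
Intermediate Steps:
T(W) = (2 + W)*(W - 3/W)
T(-3)*14975 = (-3 + (-3)² - 6/(-3) + 2*(-3))*14975 = (-3 + 9 - 6*(-⅓) - 6)*14975 = (-3 + 9 + 2 - 6)*14975 = 2*14975 = 29950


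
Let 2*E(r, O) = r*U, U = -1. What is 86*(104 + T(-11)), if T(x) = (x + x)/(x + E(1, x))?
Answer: 209496/23 ≈ 9108.5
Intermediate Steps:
E(r, O) = -r/2 (E(r, O) = (r*(-1))/2 = (-r)/2 = -r/2)
T(x) = 2*x/(-½ + x) (T(x) = (x + x)/(x - ½*1) = (2*x)/(x - ½) = (2*x)/(-½ + x) = 2*x/(-½ + x))
86*(104 + T(-11)) = 86*(104 + 4*(-11)/(-1 + 2*(-11))) = 86*(104 + 4*(-11)/(-1 - 22)) = 86*(104 + 4*(-11)/(-23)) = 86*(104 + 4*(-11)*(-1/23)) = 86*(104 + 44/23) = 86*(2436/23) = 209496/23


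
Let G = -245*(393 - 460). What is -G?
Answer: -16415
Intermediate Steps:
G = 16415 (G = -245*(-67) = 16415)
-G = -1*16415 = -16415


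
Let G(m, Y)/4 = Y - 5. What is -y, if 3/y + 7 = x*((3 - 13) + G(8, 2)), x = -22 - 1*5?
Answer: -3/587 ≈ -0.0051107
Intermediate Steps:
x = -27 (x = -22 - 5 = -27)
G(m, Y) = -20 + 4*Y (G(m, Y) = 4*(Y - 5) = 4*(-5 + Y) = -20 + 4*Y)
y = 3/587 (y = 3/(-7 - 27*((3 - 13) + (-20 + 4*2))) = 3/(-7 - 27*(-10 + (-20 + 8))) = 3/(-7 - 27*(-10 - 12)) = 3/(-7 - 27*(-22)) = 3/(-7 + 594) = 3/587 ≈ 0.0051107)
-y = -1*3/587 = -3/587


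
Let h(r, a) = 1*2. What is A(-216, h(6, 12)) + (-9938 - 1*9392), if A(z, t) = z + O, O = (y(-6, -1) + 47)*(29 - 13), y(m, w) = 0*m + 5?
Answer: -18714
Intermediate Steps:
h(r, a) = 2
y(m, w) = 5 (y(m, w) = 0 + 5 = 5)
O = 832 (O = (5 + 47)*(29 - 13) = 52*16 = 832)
A(z, t) = 832 + z (A(z, t) = z + 832 = 832 + z)
A(-216, h(6, 12)) + (-9938 - 1*9392) = (832 - 216) + (-9938 - 1*9392) = 616 + (-9938 - 9392) = 616 - 19330 = -18714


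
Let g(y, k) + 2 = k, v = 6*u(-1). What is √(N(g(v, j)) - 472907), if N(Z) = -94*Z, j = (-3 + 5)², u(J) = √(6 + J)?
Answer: 7*I*√9655 ≈ 687.82*I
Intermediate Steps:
j = 4 (j = 2² = 4)
v = 6*√5 (v = 6*√(6 - 1) = 6*√5 ≈ 13.416)
g(y, k) = -2 + k
√(N(g(v, j)) - 472907) = √(-94*(-2 + 4) - 472907) = √(-94*2 - 472907) = √(-188 - 472907) = √(-473095) = 7*I*√9655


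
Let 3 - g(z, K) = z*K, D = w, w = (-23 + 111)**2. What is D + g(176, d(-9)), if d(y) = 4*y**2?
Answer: -49277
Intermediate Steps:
w = 7744 (w = 88**2 = 7744)
D = 7744
g(z, K) = 3 - K*z (g(z, K) = 3 - z*K = 3 - K*z)
D + g(176, d(-9)) = 7744 + (3 - 1*4*(-9)**2*176) = 7744 + (3 - 1*4*81*176) = 7744 + (3 - 1*324*176) = 7744 + (3 - 57024) = 7744 - 57021 = -49277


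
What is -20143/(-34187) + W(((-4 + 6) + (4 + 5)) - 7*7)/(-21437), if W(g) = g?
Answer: 25476741/43109807 ≈ 0.59097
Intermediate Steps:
-20143/(-34187) + W(((-4 + 6) + (4 + 5)) - 7*7)/(-21437) = -20143/(-34187) + (((-4 + 6) + (4 + 5)) - 7*7)/(-21437) = -20143*(-1/34187) + ((2 + 9) - 49)*(-1/21437) = 20143/34187 + (11 - 49)*(-1/21437) = 20143/34187 - 38*(-1/21437) = 20143/34187 + 38/21437 = 25476741/43109807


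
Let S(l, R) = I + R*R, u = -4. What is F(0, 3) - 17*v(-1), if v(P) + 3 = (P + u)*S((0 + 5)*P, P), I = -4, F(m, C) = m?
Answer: -204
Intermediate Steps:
S(l, R) = -4 + R² (S(l, R) = -4 + R*R = -4 + R²)
v(P) = -3 + (-4 + P)*(-4 + P²) (v(P) = -3 + (P - 4)*(-4 + P²) = -3 + (-4 + P)*(-4 + P²))
F(0, 3) - 17*v(-1) = 0 - 17*(13 - 4*(-1)² - (-4 + (-1)²)) = 0 - 17*(13 - 4*1 - (-4 + 1)) = 0 - 17*(13 - 4 - 1*(-3)) = 0 - 17*(13 - 4 + 3) = 0 - 17*12 = 0 - 204 = -204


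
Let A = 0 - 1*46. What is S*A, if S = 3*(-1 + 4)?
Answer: -414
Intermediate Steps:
S = 9 (S = 3*3 = 9)
A = -46 (A = 0 - 46 = -46)
S*A = 9*(-46) = -414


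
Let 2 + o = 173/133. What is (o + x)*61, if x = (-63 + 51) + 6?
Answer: -54351/133 ≈ -408.65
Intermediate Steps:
o = -93/133 (o = -2 + 173/133 = -93/133 ≈ -0.69925)
x = -6 (x = -12 + 6 = -6)
(o + x)*61 = (-93/133 - 6)*61 = -891/133*61 = -54351/133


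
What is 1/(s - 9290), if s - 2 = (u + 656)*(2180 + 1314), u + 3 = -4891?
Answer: -1/14816860 ≈ -6.7491e-8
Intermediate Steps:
u = -4894 (u = -3 - 4891 = -4894)
s = -14807570 (s = 2 + (-4894 + 656)*(2180 + 1314) = 2 - 4238*3494 = 2 - 14807572 = -14807570)
1/(s - 9290) = 1/(-14807570 - 9290) = 1/(-14816860) = -1/14816860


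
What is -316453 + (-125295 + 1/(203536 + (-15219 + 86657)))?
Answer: -121469214551/274974 ≈ -4.4175e+5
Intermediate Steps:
-316453 + (-125295 + 1/(203536 + (-15219 + 86657))) = -316453 + (-125295 + 1/(203536 + 71438)) = -316453 + (-125295 + 1/274974) = -316453 - 34452867329/274974 = -121469214551/274974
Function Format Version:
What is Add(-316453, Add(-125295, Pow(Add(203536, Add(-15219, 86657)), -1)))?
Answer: Rational(-121469214551, 274974) ≈ -4.4175e+5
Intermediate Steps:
Add(-316453, Add(-125295, Pow(Add(203536, Add(-15219, 86657)), -1))) = Add(-316453, Add(-125295, Pow(Add(203536, 71438), -1))) = Add(-316453, Add(-125295, Pow(274974, -1))) = Add(-316453, Add(-125295, Rational(1, 274974))) = Add(-316453, Rational(-34452867329, 274974)) = Rational(-121469214551, 274974)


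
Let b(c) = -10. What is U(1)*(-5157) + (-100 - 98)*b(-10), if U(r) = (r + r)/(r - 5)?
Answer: 9117/2 ≈ 4558.5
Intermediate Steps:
U(r) = 2*r/(-5 + r) (U(r) = (2*r)/(-5 + r) = 2*r/(-5 + r))
U(1)*(-5157) + (-100 - 98)*b(-10) = (2*1/(-5 + 1))*(-5157) + (-100 - 98)*(-10) = (2*1/(-4))*(-5157) - 198*(-10) = (2*1*(-1/4))*(-5157) + 1980 = -1/2*(-5157) + 1980 = 5157/2 + 1980 = 9117/2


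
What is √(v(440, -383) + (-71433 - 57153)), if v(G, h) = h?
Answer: I*√128969 ≈ 359.12*I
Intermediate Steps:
√(v(440, -383) + (-71433 - 57153)) = √(-383 + (-71433 - 57153)) = √(-383 - 128586) = √(-128969) = I*√128969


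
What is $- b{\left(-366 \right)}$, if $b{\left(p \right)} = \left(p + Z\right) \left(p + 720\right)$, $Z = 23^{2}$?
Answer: $-57702$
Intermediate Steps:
$Z = 529$
$b{\left(p \right)} = \left(529 + p\right) \left(720 + p\right)$ ($b{\left(p \right)} = \left(p + 529\right) \left(p + 720\right) = \left(529 + p\right) \left(720 + p\right)$)
$- b{\left(-366 \right)} = - (380880 + \left(-366\right)^{2} + 1249 \left(-366\right)) = - (380880 + 133956 - 457134) = \left(-1\right) 57702 = -57702$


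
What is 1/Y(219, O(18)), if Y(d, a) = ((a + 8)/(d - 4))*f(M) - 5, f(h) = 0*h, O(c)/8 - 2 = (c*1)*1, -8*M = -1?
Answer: -1/5 ≈ -0.20000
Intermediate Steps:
M = 1/8 (M = -1/8*(-1) = 1/8 ≈ 0.12500)
O(c) = 16 + 8*c (O(c) = 16 + 8*((c*1)*1) = 16 + 8*(c*1) = 16 + 8*c)
f(h) = 0
Y(d, a) = -5 (Y(d, a) = ((a + 8)/(d - 4))*0 - 5 = ((8 + a)/(-4 + d))*0 - 5 = 0 - 5 = -5)
1/Y(219, O(18)) = 1/(-5) = -1/5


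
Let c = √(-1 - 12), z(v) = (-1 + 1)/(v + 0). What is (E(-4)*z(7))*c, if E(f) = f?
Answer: 0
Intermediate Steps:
z(v) = 0 (z(v) = 0/v = 0)
c = I*√13 (c = √(-13) = I*√13 ≈ 3.6056*I)
(E(-4)*z(7))*c = (-4*0)*(I*√13) = 0*(I*√13) = 0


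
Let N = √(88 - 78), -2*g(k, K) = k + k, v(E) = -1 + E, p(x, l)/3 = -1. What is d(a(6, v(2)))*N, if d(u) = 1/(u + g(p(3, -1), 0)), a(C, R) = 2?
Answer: √10/5 ≈ 0.63246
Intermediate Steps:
p(x, l) = -3 (p(x, l) = 3*(-1) = -3)
g(k, K) = -k (g(k, K) = -(k + k)/2 = -k)
d(u) = 1/(3 + u) (d(u) = 1/(u - 1*(-3)) = 1/(u + 3) = 1/(3 + u))
N = √10 ≈ 3.1623
d(a(6, v(2)))*N = √10/(3 + 2) = √10/5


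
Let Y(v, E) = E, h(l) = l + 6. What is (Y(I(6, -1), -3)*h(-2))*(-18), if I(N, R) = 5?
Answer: 216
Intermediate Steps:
h(l) = 6 + l
(Y(I(6, -1), -3)*h(-2))*(-18) = -3*(6 - 2)*(-18) = -3*4*(-18) = -12*(-18) = 216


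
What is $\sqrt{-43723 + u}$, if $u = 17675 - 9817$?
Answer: $3 i \sqrt{3985} \approx 189.38 i$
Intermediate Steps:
$u = 7858$
$\sqrt{-43723 + u} = \sqrt{-43723 + 7858} = \sqrt{-35865} = 3 i \sqrt{3985}$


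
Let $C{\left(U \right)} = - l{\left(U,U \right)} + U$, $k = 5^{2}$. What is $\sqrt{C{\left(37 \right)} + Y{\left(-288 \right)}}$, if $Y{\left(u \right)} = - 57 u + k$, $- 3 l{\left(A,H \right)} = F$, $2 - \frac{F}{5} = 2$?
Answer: $\sqrt{16478} \approx 128.37$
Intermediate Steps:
$F = 0$ ($F = 10 - 10 = 0$)
$l{\left(A,H \right)} = 0$ ($l{\left(A,H \right)} = \left(- \frac{1}{3}\right) 0 = 0$)
$k = 25$
$Y{\left(u \right)} = 25 - 57 u$ ($Y{\left(u \right)} = - 57 u + 25 = 25 - 57 u$)
$C{\left(U \right)} = U$ ($C{\left(U \right)} = \left(-1\right) 0 + U = 0 + U = U$)
$\sqrt{C{\left(37 \right)} + Y{\left(-288 \right)}} = \sqrt{37 + \left(25 - -16416\right)} = \sqrt{37 + \left(25 + 16416\right)} = \sqrt{37 + 16441} = \sqrt{16478}$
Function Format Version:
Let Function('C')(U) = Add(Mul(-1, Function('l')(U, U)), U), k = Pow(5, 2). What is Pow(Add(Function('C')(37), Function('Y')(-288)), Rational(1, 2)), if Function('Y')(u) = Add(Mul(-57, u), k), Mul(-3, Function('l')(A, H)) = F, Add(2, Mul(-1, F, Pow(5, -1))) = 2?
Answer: Pow(16478, Rational(1, 2)) ≈ 128.37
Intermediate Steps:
F = 0 (F = Add(10, Mul(-5, 2)) = Add(10, -10) = 0)
Function('l')(A, H) = 0 (Function('l')(A, H) = Mul(Rational(-1, 3), 0) = 0)
k = 25
Function('Y')(u) = Add(25, Mul(-57, u)) (Function('Y')(u) = Add(Mul(-57, u), 25) = Add(25, Mul(-57, u)))
Function('C')(U) = U (Function('C')(U) = Add(Mul(-1, 0), U) = Add(0, U) = U)
Pow(Add(Function('C')(37), Function('Y')(-288)), Rational(1, 2)) = Pow(Add(37, Add(25, Mul(-57, -288))), Rational(1, 2)) = Pow(Add(37, Add(25, 16416)), Rational(1, 2)) = Pow(Add(37, 16441), Rational(1, 2)) = Pow(16478, Rational(1, 2))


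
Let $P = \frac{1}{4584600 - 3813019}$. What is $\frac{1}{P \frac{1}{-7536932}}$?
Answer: $-5815353529492$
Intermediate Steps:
$P = \frac{1}{771581} \approx 1.296 \cdot 10^{-6}$
$\frac{1}{P \frac{1}{-7536932}} = \frac{1}{\frac{1}{771581} \frac{1}{-7536932}} = \frac{1}{\frac{1}{771581} \left(- \frac{1}{7536932}\right)} = \frac{1}{- \frac{1}{5815353529492}} = -5815353529492$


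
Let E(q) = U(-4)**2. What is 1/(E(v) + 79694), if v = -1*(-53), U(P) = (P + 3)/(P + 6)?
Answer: 4/318777 ≈ 1.2548e-5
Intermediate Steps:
U(P) = (3 + P)/(6 + P)
v = 53
E(q) = 1/4 (E(q) = ((3 - 4)/(6 - 4))**2 = (-1/2)**2 = 1/4)
1/(E(v) + 79694) = 1/(1/4 + 79694) = 1/(318777/4) = 4/318777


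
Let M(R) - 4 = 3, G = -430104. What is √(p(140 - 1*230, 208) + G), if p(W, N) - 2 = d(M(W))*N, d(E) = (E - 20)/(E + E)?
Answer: 9*I*√260302/7 ≈ 655.97*I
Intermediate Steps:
M(R) = 7 (M(R) = 4 + 3 = 7)
d(E) = (-20 + E)/(2*E) (d(E) = (-20 + E)/((2*E)) = (-20 + E)*(1/(2*E)) = (-20 + E)/(2*E))
p(W, N) = 2 - 13*N/14 (p(W, N) = 2 + ((½)*(-20 + 7)/7)*N = 2 + ((½)*(⅐)*(-13))*N = 2 - 13*N/14)
√(p(140 - 1*230, 208) + G) = √((2 - 13/14*208) - 430104) = √((2 - 1352/7) - 430104) = √(-1338/7 - 430104) = √(-3012066/7) = 9*I*√260302/7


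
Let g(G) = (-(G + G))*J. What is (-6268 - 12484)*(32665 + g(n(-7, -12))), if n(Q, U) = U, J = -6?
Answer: -609833792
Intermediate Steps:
g(G) = 12*G (g(G) = -(G + G)*(-6) = -2*G*(-6) = 12*G)
(-6268 - 12484)*(32665 + g(n(-7, -12))) = (-6268 - 12484)*(32665 + 12*(-12)) = -18752*(32665 - 144) = -18752*32521 = -609833792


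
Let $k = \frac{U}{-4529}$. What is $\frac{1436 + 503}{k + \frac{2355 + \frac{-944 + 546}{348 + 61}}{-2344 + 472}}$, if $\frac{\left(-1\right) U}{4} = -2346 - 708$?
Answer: $- \frac{6723714776688}{13713663581} \approx -490.29$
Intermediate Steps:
$U = 12216$ ($U = - 4 \left(-2346 - 708\right) = \left(-4\right) \left(-3054\right) = 12216$)
$k = - \frac{12216}{4529}$ ($k = \frac{12216}{-4529} = 12216 \left(- \frac{1}{4529}\right) = - \frac{12216}{4529} \approx -2.6973$)
$\frac{1436 + 503}{k + \frac{2355 + \frac{-944 + 546}{348 + 61}}{-2344 + 472}} = \frac{1436 + 503}{- \frac{12216}{4529} + \frac{2355 + \frac{-944 + 546}{348 + 61}}{-2344 + 472}} = \frac{1939}{- \frac{12216}{4529} + \frac{2355 - \frac{398}{409}}{-1872}} = \frac{1939}{- \frac{12216}{4529} + \left(2355 - \frac{398}{409}\right) \left(- \frac{1}{1872}\right)} = \frac{1939}{- \frac{12216}{4529} + \frac{962797}{409} \left(- \frac{1}{1872}\right)} = \frac{1939}{- \frac{12216}{4529} - \frac{962797}{765648}} = \frac{1939}{- \frac{13713663581}{3467619792}} = 1939 \left(- \frac{3467619792}{13713663581}\right) = - \frac{6723714776688}{13713663581}$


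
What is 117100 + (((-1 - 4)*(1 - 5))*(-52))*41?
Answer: 74460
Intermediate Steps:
117100 + (((-1 - 4)*(1 - 5))*(-52))*41 = 117100 + (-5*(-4)*(-52))*41 = 117100 + (20*(-52))*41 = 117100 - 1040*41 = 117100 - 42640 = 74460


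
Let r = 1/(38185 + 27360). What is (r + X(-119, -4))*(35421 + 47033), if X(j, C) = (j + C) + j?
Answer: -1307876195606/65545 ≈ -1.9954e+7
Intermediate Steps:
X(j, C) = C + 2*j (X(j, C) = (C + j) + j = C + 2*j)
r = 1/65545 ≈ 1.5257e-5
(r + X(-119, -4))*(35421 + 47033) = (1/65545 + (-4 + 2*(-119)))*(35421 + 47033) = (1/65545 + (-4 - 238))*82454 = (1/65545 - 242)*82454 = -15861889/65545*82454 = -1307876195606/65545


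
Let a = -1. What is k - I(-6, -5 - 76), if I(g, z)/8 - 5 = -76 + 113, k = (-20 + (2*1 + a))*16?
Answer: -640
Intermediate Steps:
k = -304 (k = (-20 + (2*1 - 1))*16 = (-20 + (2 - 1))*16 = (-20 + 1)*16 = -19*16 = -304)
I(g, z) = 336 (I(g, z) = 40 + 8*(-76 + 113) = 40 + 8*37 = 40 + 296 = 336)
k - I(-6, -5 - 76) = -304 - 1*336 = -304 - 336 = -640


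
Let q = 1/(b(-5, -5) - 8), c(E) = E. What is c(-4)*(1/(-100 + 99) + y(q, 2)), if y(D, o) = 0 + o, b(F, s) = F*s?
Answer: -4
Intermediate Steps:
q = 1/17 (q = 1/(-5*(-5) - 8) = 1/(25 - 8) = 1/17 ≈ 0.058824)
y(D, o) = o
c(-4)*(1/(-100 + 99) + y(q, 2)) = -4*(1/(-100 + 99) + 2) = -4*(1/(-1) + 2) = -4*(-1 + 2) = -4*1 = -4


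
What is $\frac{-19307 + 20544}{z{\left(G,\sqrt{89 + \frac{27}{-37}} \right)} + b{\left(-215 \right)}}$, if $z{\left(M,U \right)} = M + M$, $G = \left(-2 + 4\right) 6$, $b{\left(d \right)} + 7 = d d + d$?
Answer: $\frac{1237}{46027} \approx 0.026876$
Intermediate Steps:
$b{\left(d \right)} = -7 + d + d^{2}$ ($b{\left(d \right)} = -7 + \left(d d + d\right) = -7 + \left(d^{2} + d\right) = -7 + \left(d + d^{2}\right) = -7 + d + d^{2}$)
$G = 12$ ($G = 2 \cdot 6 = 12$)
$z{\left(M,U \right)} = 2 M$
$\frac{-19307 + 20544}{z{\left(G,\sqrt{89 + \frac{27}{-37}} \right)} + b{\left(-215 \right)}} = \frac{-19307 + 20544}{2 \cdot 12 - \left(222 - 46225\right)} = \frac{1237}{24 - -46003} = \frac{1237}{24 + 46003} = \frac{1237}{46027}$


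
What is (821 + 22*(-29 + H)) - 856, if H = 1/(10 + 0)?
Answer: -3354/5 ≈ -670.80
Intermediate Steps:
H = 1/10 ≈ 0.10000
(821 + 22*(-29 + H)) - 856 = (821 + 22*(-29 + 1/10)) - 856 = (821 + 22*(-289/10)) - 856 = (821 - 3179/5) - 856 = 926/5 - 856 = -3354/5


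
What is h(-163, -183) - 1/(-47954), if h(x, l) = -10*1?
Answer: -479539/47954 ≈ -10.000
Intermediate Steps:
h(x, l) = -10
h(-163, -183) - 1/(-47954) = -10 - 1/(-47954) = -10 - 1*(-1/47954) = -10 + 1/47954 = -479539/47954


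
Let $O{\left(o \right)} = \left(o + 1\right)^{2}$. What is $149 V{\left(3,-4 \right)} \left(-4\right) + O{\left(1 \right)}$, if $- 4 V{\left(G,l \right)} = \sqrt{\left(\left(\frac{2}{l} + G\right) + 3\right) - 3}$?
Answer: $4 + \frac{149 \sqrt{10}}{2} \approx 239.59$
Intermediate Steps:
$O{\left(o \right)} = \left(1 + o\right)^{2}$
$V{\left(G,l \right)} = - \frac{\sqrt{G + \frac{2}{l}}}{4}$ ($V{\left(G,l \right)} = - \frac{\sqrt{\left(\left(\frac{2}{l} + G\right) + 3\right) - 3}}{4} = - \frac{\sqrt{\left(\left(G + \frac{2}{l}\right) + 3\right) - 3}}{4} = - \frac{\sqrt{\left(3 + G + \frac{2}{l}\right) - 3}}{4} = - \frac{\sqrt{G + \frac{2}{l}}}{4}$)
$149 V{\left(3,-4 \right)} \left(-4\right) + O{\left(1 \right)} = 149 - \frac{\sqrt{3 + \frac{2}{-4}}}{4} \left(-4\right) + \left(1 + 1\right)^{2} = 149 - \frac{\sqrt{3 + 2 \left(- \frac{1}{4}\right)}}{4} \left(-4\right) + 2^{2} = 149 - \frac{\sqrt{3 - \frac{1}{2}}}{4} \left(-4\right) + 4 = 149 - \frac{\sqrt{\frac{5}{2}}}{4} \left(-4\right) + 4 = 149 - \frac{\frac{1}{2} \sqrt{10}}{4} \left(-4\right) + 4 = 149 - \frac{\sqrt{10}}{8} \left(-4\right) + 4 = 149 \frac{\sqrt{10}}{2} + 4 = \frac{149 \sqrt{10}}{2} + 4 = 4 + \frac{149 \sqrt{10}}{2}$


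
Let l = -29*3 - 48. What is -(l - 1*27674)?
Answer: 27809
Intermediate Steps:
l = -135 (l = -87 - 48 = -135)
-(l - 1*27674) = -(-135 - 1*27674) = -(-135 - 27674) = -1*(-27809) = 27809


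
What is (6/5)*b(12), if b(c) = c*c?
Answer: 864/5 ≈ 172.80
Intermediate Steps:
b(c) = c**2
(6/5)*b(12) = (6/5)*12**2 = (6*(1/5))*144 = (6/5)*144 = 864/5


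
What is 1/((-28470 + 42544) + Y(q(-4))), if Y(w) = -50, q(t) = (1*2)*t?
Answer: 1/14024 ≈ 7.1306e-5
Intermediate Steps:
q(t) = 2*t
1/((-28470 + 42544) + Y(q(-4))) = 1/((-28470 + 42544) - 50) = 1/(14074 - 50) = 1/14024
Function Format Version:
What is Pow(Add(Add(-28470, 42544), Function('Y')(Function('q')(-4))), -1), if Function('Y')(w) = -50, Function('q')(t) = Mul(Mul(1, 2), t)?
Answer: Rational(1, 14024) ≈ 7.1306e-5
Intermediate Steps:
Function('q')(t) = Mul(2, t)
Pow(Add(Add(-28470, 42544), Function('Y')(Function('q')(-4))), -1) = Pow(Add(Add(-28470, 42544), -50), -1) = Pow(Add(14074, -50), -1) = Pow(14024, -1) = Rational(1, 14024)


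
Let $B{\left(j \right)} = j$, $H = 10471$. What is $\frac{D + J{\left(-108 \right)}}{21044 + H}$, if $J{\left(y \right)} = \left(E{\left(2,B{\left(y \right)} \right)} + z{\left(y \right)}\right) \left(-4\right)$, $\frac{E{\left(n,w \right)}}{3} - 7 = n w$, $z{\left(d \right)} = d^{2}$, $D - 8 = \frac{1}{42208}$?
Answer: $- \frac{621020373}{443395040} \approx -1.4006$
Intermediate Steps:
$D = \frac{337665}{42208}$ ($D = 8 + \frac{1}{42208} = \frac{337665}{42208} \approx 8.0$)
$E{\left(n,w \right)} = 21 + 3 n w$
$J{\left(y \right)} = -84 - 24 y - 4 y^{2}$ ($J{\left(y \right)} = \left(\left(21 + 3 \cdot 2 y\right) + y^{2}\right) \left(-4\right) = \left(\left(21 + 6 y\right) + y^{2}\right) \left(-4\right) = \left(21 + y^{2} + 6 y\right) \left(-4\right) = -84 - 24 y - 4 y^{2}$)
$\frac{D + J{\left(-108 \right)}}{21044 + H} = \frac{\frac{337665}{42208} - \left(-2508 + 46656\right)}{21044 + 10471} = \frac{\frac{337665}{42208} - 44148}{31515} = \left(\frac{337665}{42208} - 44148\right) \frac{1}{31515} = \left(- \frac{1863061119}{42208}\right) \frac{1}{31515} = - \frac{621020373}{443395040}$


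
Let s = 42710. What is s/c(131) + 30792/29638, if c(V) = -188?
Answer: -315012521/1392986 ≈ -226.14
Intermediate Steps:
s/c(131) + 30792/29638 = 42710/(-188) + 30792/29638 = 42710*(-1/188) + 30792*(1/29638) = -21355/94 + 15396/14819 = -315012521/1392986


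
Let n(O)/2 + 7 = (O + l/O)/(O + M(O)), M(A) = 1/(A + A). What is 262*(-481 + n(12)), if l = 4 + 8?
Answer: -37316922/289 ≈ -1.2912e+5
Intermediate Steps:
l = 12
M(A) = 1/(2*A)
n(O) = -14 + 2*(O + 12/O)/(O + 1/(2*O)) (n(O) = -14 + 2*((O + 12/O)/(O + 1/(2*O))) = -14 + 2*(O + 12/O)/(O + 1/(2*O)))
262*(-481 + n(12)) = 262*(-481 + 2*(17 - 12*12²)/(1 + 2*12²)) = 262*(-481 + 2*(17 - 12*144)/(1 + 2*144)) = 262*(-481 + 2*(17 - 1728)/(1 + 288)) = 262*(-481 + 2*(-1711)/289) = 262*(-481 + 2*(1/289)*(-1711)) = 262*(-481 - 3422/289) = 262*(-142431/289) = -37316922/289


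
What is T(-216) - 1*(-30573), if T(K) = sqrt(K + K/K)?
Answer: 30573 + I*sqrt(215) ≈ 30573.0 + 14.663*I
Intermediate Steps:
T(K) = sqrt(1 + K) (T(K) = sqrt(K + 1) = sqrt(1 + K))
T(-216) - 1*(-30573) = sqrt(1 - 216) - 1*(-30573) = sqrt(-215) + 30573 = I*sqrt(215) + 30573 = 30573 + I*sqrt(215)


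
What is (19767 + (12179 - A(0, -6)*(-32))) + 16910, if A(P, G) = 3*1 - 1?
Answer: 48920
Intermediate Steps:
A(P, G) = 2 (A(P, G) = 3 - 1 = 2)
(19767 + (12179 - A(0, -6)*(-32))) + 16910 = (19767 + (12179 - 2*(-32))) + 16910 = (19767 + (12179 - 1*(-64))) + 16910 = (19767 + (12179 + 64)) + 16910 = (19767 + 12243) + 16910 = 32010 + 16910 = 48920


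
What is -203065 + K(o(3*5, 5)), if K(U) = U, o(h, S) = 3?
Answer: -203062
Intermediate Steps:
-203065 + K(o(3*5, 5)) = -203065 + 3 = -203062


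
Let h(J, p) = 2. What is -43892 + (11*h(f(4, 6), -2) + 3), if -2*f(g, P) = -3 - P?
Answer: -43867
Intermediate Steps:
f(g, P) = 3/2 + P/2 (f(g, P) = -(-3 - P)/2 = 3/2 + P/2)
-43892 + (11*h(f(4, 6), -2) + 3) = -43892 + (11*2 + 3) = -43892 + (22 + 3) = -43892 + 25 = -43867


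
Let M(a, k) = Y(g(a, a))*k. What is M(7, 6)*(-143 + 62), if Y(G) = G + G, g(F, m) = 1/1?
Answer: -972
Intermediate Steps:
g(F, m) = 1
Y(G) = 2*G
M(a, k) = 2*k (M(a, k) = (2*1)*k = 2*k)
M(7, 6)*(-143 + 62) = (2*6)*(-143 + 62) = 12*(-81) = -972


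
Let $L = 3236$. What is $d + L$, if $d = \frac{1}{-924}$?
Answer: $\frac{2990063}{924} \approx 3236.0$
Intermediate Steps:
$d = - \frac{1}{924} \approx -0.0010823$
$d + L = - \frac{1}{924} + 3236 = \frac{2990063}{924}$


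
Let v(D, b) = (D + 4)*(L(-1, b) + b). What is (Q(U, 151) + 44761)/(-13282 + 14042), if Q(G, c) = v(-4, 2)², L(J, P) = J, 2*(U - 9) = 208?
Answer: 44761/760 ≈ 58.896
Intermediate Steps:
U = 113 (U = 9 + (½)*208 = 9 + 104 = 113)
v(D, b) = (-1 + b)*(4 + D) (v(D, b) = (D + 4)*(-1 + b) = (4 + D)*(-1 + b) = (-1 + b)*(4 + D))
Q(G, c) = 0 (Q(G, c) = (-4 - 1*(-4) + 4*2 - 4*2)² = (-4 + 4 + 8 - 8)² = 0² = 0)
(Q(U, 151) + 44761)/(-13282 + 14042) = (0 + 44761)/(-13282 + 14042) = 44761/760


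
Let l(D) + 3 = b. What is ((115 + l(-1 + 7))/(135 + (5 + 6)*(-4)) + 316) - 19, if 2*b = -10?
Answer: 27134/91 ≈ 298.18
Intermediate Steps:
b = -5 (b = (½)*(-10) = -5)
l(D) = -8 (l(D) = -3 - 5 = -8)
((115 + l(-1 + 7))/(135 + (5 + 6)*(-4)) + 316) - 19 = ((115 - 8)/(135 + (5 + 6)*(-4)) + 316) - 19 = (107/(135 + 11*(-4)) + 316) - 19 = (107/(135 - 44) + 316) - 19 = (107/91 + 316) - 19 = 28863/91 - 19 = 27134/91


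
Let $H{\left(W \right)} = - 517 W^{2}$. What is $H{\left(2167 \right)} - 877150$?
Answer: $-2428651763$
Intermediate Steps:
$H{\left(2167 \right)} - 877150 = - 517 \cdot 2167^{2} - 877150 = \left(-517\right) 4695889 - 877150 = -2427774613 - 877150 = -2428651763$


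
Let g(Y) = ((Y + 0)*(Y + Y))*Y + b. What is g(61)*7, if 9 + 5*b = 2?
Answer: 15888621/5 ≈ 3.1777e+6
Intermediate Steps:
b = -7/5 (b = -9/5 + (⅕)*2 = -9/5 + ⅖ = -7/5 ≈ -1.4000)
g(Y) = -7/5 + 2*Y³ (g(Y) = ((Y + 0)*(Y + Y))*Y - 7/5 = (Y*(2*Y))*Y - 7/5 = (2*Y²)*Y - 7/5 = 2*Y³ - 7/5 = -7/5 + 2*Y³)
g(61)*7 = (-7/5 + 2*61³)*7 = (-7/5 + 2*226981)*7 = (-7/5 + 453962)*7 = (2269803/5)*7 = 15888621/5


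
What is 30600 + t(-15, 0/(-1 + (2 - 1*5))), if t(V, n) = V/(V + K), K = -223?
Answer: 7282815/238 ≈ 30600.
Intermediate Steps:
t(V, n) = V/(-223 + V) (t(V, n) = V/(V - 223) = V/(-223 + V))
30600 + t(-15, 0/(-1 + (2 - 1*5))) = 30600 - 15/(-223 - 15) = 30600 - 15/(-238) = 30600 - 15*(-1/238) = 30600 + 15/238 = 7282815/238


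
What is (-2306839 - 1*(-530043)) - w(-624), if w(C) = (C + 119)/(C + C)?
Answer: -2217441913/1248 ≈ -1.7768e+6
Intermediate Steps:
w(C) = (119 + C)/(2*C) (w(C) = (119 + C)/((2*C)) = (119 + C)*(1/(2*C)) = (119 + C)/(2*C))
(-2306839 - 1*(-530043)) - w(-624) = (-2306839 - 1*(-530043)) - (119 - 624)/(2*(-624)) = (-2306839 + 530043) - (-1)*(-505)/(2*624) = -1776796 - 1*505/1248 = -1776796 - 505/1248 = -2217441913/1248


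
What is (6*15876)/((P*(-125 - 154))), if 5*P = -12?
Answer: 4410/31 ≈ 142.26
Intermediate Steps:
P = -12/5 (P = (⅕)*(-12) = -12/5 ≈ -2.4000)
(6*15876)/((P*(-125 - 154))) = (6*15876)/((-12*(-125 - 154)/5)) = 95256/((-12/5*(-279))) = 95256/(3348/5) = 95256*(5/3348) = 4410/31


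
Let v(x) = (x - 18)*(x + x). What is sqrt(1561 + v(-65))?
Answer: sqrt(12351) ≈ 111.14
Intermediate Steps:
v(x) = 2*x*(-18 + x) (v(x) = (-18 + x)*(2*x) = 2*x*(-18 + x))
sqrt(1561 + v(-65)) = sqrt(1561 + 2*(-65)*(-18 - 65)) = sqrt(1561 + 2*(-65)*(-83)) = sqrt(1561 + 10790) = sqrt(12351)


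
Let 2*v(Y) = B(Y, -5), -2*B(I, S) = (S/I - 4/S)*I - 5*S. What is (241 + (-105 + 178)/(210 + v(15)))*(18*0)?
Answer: 0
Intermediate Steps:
B(I, S) = 5*S/2 - I*(-4/S + S/I)/2 (B(I, S) = -((S/I - 4/S)*I - 5*S)/2 = -((-4/S + S/I)*I - 5*S)/2 = -(I*(-4/S + S/I) - 5*S)/2 = -(-5*S + I*(-4/S + S/I))/2 = 5*S/2 - I*(-4/S + S/I)/2)
v(Y) = -5 - Y/5 (v(Y) = (2*(-5) + 2*Y/(-5))/2 = (-10 + 2*Y*(-1/5))/2 = (-10 - 2*Y/5)/2 = -5 - Y/5)
(241 + (-105 + 178)/(210 + v(15)))*(18*0) = (241 + (-105 + 178)/(210 + (-5 - 1/5*15)))*(18*0) = (241 + 73/(210 + (-5 - 3)))*0 = (241 + 73/(210 - 8))*0 = (241 + 73/202)*0 = (48755/202)*0 = 0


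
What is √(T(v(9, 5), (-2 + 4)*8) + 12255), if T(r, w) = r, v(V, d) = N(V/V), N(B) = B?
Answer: 4*√766 ≈ 110.71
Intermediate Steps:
v(V, d) = 1 (v(V, d) = V/V = 1)
√(T(v(9, 5), (-2 + 4)*8) + 12255) = √(1 + 12255) = √12256 = 4*√766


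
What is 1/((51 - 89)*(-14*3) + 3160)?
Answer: 1/4756 ≈ 0.00021026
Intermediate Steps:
1/((51 - 89)*(-14*3) + 3160) = 1/(-38*(-42) + 3160) = 1/(1596 + 3160) = 1/4756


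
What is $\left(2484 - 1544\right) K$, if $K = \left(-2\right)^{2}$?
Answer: $3760$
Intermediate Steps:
$K = 4$
$\left(2484 - 1544\right) K = \left(2484 - 1544\right) 4 = 940 \cdot 4 = 3760$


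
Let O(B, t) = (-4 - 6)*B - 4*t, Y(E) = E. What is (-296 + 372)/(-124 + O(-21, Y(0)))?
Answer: 38/43 ≈ 0.88372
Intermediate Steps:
O(B, t) = -10*B - 4*t
(-296 + 372)/(-124 + O(-21, Y(0))) = (-296 + 372)/(-124 + (-10*(-21) - 4*0)) = 76/(-124 + (210 + 0)) = 76/(-124 + 210) = 76/86 = 76*(1/86) = 38/43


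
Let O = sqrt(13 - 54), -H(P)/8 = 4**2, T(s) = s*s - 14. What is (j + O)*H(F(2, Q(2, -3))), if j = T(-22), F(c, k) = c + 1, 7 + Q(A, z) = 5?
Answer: -60160 - 128*I*sqrt(41) ≈ -60160.0 - 819.6*I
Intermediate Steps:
Q(A, z) = -2 (Q(A, z) = -7 + 5 = -2)
F(c, k) = 1 + c
T(s) = -14 + s**2 (T(s) = s**2 - 14 = -14 + s**2)
H(P) = -128 (H(P) = -8*4**2 = -8*16 = -128)
j = 470 (j = -14 + (-22)**2 = -14 + 484 = 470)
O = I*sqrt(41) (O = sqrt(-41) = I*sqrt(41) ≈ 6.4031*I)
(j + O)*H(F(2, Q(2, -3))) = (470 + I*sqrt(41))*(-128) = -60160 - 128*I*sqrt(41)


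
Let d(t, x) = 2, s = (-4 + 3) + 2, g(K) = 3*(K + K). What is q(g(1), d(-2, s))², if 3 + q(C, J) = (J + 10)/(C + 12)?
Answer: 49/9 ≈ 5.4444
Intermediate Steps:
g(K) = 6*K (g(K) = 3*(2*K) = 6*K)
s = 1 (s = -1 + 2 = 1)
q(C, J) = -3 + (10 + J)/(12 + C) (q(C, J) = -3 + (J + 10)/(C + 12) = -3 + (10 + J)/(12 + C))
q(g(1), d(-2, s))² = ((-26 + 2 - 18)/(12 + 6*1))² = ((-26 + 2 - 3*6)/(12 + 6))² = ((-26 + 2 - 18)/18)² = ((1/18)*(-42))² = (-7/3)² = 49/9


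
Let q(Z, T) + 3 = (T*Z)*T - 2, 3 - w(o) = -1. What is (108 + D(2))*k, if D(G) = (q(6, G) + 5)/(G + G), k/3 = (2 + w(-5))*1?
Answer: 2052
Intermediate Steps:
w(o) = 4 (w(o) = 3 - 1*(-1) = 3 + 1 = 4)
k = 18 (k = 3*((2 + 4)*1) = 3*(6*1) = 3*6 = 18)
q(Z, T) = -5 + Z*T² (q(Z, T) = -3 + ((T*Z)*T - 2) = -3 + (Z*T² - 2) = -3 + (-2 + Z*T²) = -5 + Z*T²)
D(G) = 3*G (D(G) = ((-5 + 6*G²) + 5)/(G + G) = (6*G²)/((2*G)) = (6*G²)*(1/(2*G)) = 3*G)
(108 + D(2))*k = (108 + 3*2)*18 = (108 + 6)*18 = 114*18 = 2052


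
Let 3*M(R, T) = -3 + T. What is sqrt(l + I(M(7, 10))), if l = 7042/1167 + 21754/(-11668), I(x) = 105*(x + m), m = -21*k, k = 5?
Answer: I*sqrt(499488275648509338)/6808278 ≈ 103.81*I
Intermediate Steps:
M(R, T) = -1 + T/3 (M(R, T) = (-3 + T)/3 = -1 + T/3)
m = -105 (m = -21*5 = -105)
I(x) = -11025 + 105*x (I(x) = 105*(x - 105) = 105*(-105 + x) = -11025 + 105*x)
l = 28389569/6808278 (l = 7042*(1/1167) + 21754*(-1/11668) = 7042/1167 - 10877/5834 = 28389569/6808278 ≈ 4.1699)
sqrt(l + I(M(7, 10))) = sqrt(28389569/6808278 + (-11025 + 105*(-1 + (1/3)*10))) = sqrt(28389569/6808278 + (-11025 + 105*(-1 + 10/3))) = sqrt(28389569/6808278 + (-11025 + 105*(7/3))) = sqrt(28389569/6808278 + (-11025 + 245)) = sqrt(28389569/6808278 - 10780) = sqrt(-73364847271/6808278) = I*sqrt(499488275648509338)/6808278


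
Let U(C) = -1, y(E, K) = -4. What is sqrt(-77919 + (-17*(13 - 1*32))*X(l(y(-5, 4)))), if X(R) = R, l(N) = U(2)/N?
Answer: I*sqrt(311353)/2 ≈ 279.0*I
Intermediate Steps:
l(N) = -1/N
sqrt(-77919 + (-17*(13 - 1*32))*X(l(y(-5, 4)))) = sqrt(-77919 + (-17*(13 - 1*32))*(-1/(-4))) = sqrt(-77919 + (-17*(13 - 32))*(-1*(-1/4))) = sqrt(-77919 - 17*(-19)*(1/4)) = sqrt(-77919 + 323*(1/4)) = sqrt(-77919 + 323/4) = sqrt(-311353/4) = I*sqrt(311353)/2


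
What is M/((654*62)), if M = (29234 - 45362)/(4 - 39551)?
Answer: 1344/133629313 ≈ 1.0058e-5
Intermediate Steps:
M = 16128/39547 (M = -16128/(-39547) = -16128*(-1/39547) = 16128/39547 ≈ 0.40782)
M/((654*62)) = 16128/(39547*((654*62))) = (16128/39547)/40548 = (16128/39547)*(1/40548) = 1344/133629313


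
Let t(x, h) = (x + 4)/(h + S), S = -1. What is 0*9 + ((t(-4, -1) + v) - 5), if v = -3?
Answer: -8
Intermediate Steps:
t(x, h) = (4 + x)/(-1 + h) (t(x, h) = (x + 4)/(h - 1) = (4 + x)/(-1 + h))
0*9 + ((t(-4, -1) + v) - 5) = 0*9 + (((4 - 4)/(-1 - 1) - 3) - 5) = 0 + ((0/(-2) - 3) - 5) = 0 + ((-½*0 - 3) - 5) = 0 + ((0 - 3) - 5) = 0 + (-3 - 5) = 0 - 8 = -8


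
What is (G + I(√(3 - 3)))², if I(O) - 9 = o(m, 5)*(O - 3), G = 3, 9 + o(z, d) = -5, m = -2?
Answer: 2916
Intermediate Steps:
o(z, d) = -14 (o(z, d) = -9 - 5 = -14)
I(O) = 51 - 14*O (I(O) = 9 - 14*(O - 3) = 9 - 14*(-3 + O) = 9 + (42 - 14*O) = 51 - 14*O)
(G + I(√(3 - 3)))² = (3 + (51 - 14*√(3 - 3)))² = (3 + (51 - 14*√0))² = (3 + (51 - 14*0))² = (3 + (51 + 0))² = (3 + 51)² = 54² = 2916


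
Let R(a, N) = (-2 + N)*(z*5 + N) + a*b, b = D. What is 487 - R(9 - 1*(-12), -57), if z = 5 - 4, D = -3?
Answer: -2518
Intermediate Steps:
b = -3
z = 1
R(a, N) = -3*a + (-2 + N)*(5 + N) (R(a, N) = (-2 + N)*(1*5 + N) + a*(-3) = (-2 + N)*(5 + N) - 3*a = -3*a + (-2 + N)*(5 + N))
487 - R(9 - 1*(-12), -57) = 487 - (-10 + (-57)² - 3*(9 - 1*(-12)) + 3*(-57)) = 487 - (-10 + 3249 - 3*(9 + 12) - 171) = 487 - (-10 + 3249 - 3*21 - 171) = 487 - (-10 + 3249 - 63 - 171) = 487 - 1*3005 = 487 - 3005 = -2518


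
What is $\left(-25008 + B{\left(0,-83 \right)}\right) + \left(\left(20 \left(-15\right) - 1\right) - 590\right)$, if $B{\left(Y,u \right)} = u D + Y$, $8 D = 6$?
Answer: $- \frac{103845}{4} \approx -25961.0$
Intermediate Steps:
$D = \frac{3}{4}$ ($D = \frac{1}{8} \cdot 6 = \frac{3}{4} \approx 0.75$)
$B{\left(Y,u \right)} = Y + \frac{3 u}{4}$ ($B{\left(Y,u \right)} = u \frac{3}{4} + Y = \frac{3 u}{4} + Y = Y + \frac{3 u}{4}$)
$\left(-25008 + B{\left(0,-83 \right)}\right) + \left(\left(20 \left(-15\right) - 1\right) - 590\right) = \left(-25008 + \left(0 + \frac{3}{4} \left(-83\right)\right)\right) + \left(\left(20 \left(-15\right) - 1\right) - 590\right) = \left(-25008 + \left(0 - \frac{249}{4}\right)\right) - 891 = \left(-25008 - \frac{249}{4}\right) - 891 = - \frac{100281}{4} - 891 = - \frac{103845}{4}$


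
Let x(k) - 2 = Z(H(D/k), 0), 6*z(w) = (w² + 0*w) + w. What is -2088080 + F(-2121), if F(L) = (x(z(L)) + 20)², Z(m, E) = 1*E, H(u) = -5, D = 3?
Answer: -2087596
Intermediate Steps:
z(w) = w/6 + w²/6 (z(w) = ((w² + 0*w) + w)/6 = ((w² + 0) + w)/6 = (w² + w)/6 = (w + w²)/6 = w/6 + w²/6)
Z(m, E) = E
x(k) = 2 (x(k) = 2 + 0 = 2)
F(L) = 484 (F(L) = (2 + 20)² = 22² = 484)
-2088080 + F(-2121) = -2088080 + 484 = -2087596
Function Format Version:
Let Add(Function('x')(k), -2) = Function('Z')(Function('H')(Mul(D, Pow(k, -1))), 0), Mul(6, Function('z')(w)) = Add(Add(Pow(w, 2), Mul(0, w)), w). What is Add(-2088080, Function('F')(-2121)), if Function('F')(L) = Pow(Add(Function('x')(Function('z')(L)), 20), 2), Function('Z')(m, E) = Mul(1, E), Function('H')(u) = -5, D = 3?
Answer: -2087596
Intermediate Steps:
Function('z')(w) = Add(Mul(Rational(1, 6), w), Mul(Rational(1, 6), Pow(w, 2))) (Function('z')(w) = Mul(Rational(1, 6), Add(Add(Pow(w, 2), Mul(0, w)), w)) = Mul(Rational(1, 6), Add(Add(Pow(w, 2), 0), w)) = Mul(Rational(1, 6), Add(Pow(w, 2), w)) = Mul(Rational(1, 6), Add(w, Pow(w, 2))) = Add(Mul(Rational(1, 6), w), Mul(Rational(1, 6), Pow(w, 2))))
Function('Z')(m, E) = E
Function('x')(k) = 2 (Function('x')(k) = Add(2, 0) = 2)
Function('F')(L) = 484 (Function('F')(L) = Pow(Add(2, 20), 2) = Pow(22, 2) = 484)
Add(-2088080, Function('F')(-2121)) = Add(-2088080, 484) = -2087596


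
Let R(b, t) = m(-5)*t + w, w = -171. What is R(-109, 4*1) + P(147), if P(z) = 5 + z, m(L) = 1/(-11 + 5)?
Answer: -59/3 ≈ -19.667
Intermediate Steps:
m(L) = -⅙ (m(L) = 1/(-6) = -⅙)
R(b, t) = -171 - t/6 (R(b, t) = -t/6 - 171 = -171 - t/6)
R(-109, 4*1) + P(147) = (-171 - 2/3) + (5 + 147) = (-171 - ⅙*4) + 152 = (-171 - ⅔) + 152 = -515/3 + 152 = -59/3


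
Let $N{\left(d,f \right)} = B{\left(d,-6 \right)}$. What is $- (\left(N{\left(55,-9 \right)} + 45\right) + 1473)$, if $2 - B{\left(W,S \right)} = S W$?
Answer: $-1850$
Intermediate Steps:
$B{\left(W,S \right)} = 2 - S W$
$N{\left(d,f \right)} = 2 + 6 d$ ($N{\left(d,f \right)} = 2 - - 6 d = 2 + 6 d$)
$- (\left(N{\left(55,-9 \right)} + 45\right) + 1473) = - (\left(\left(2 + 6 \cdot 55\right) + 45\right) + 1473) = - (\left(\left(2 + 330\right) + 45\right) + 1473) = - (\left(332 + 45\right) + 1473) = - (377 + 1473) = \left(-1\right) 1850 = -1850$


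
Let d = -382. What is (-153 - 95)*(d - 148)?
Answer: 131440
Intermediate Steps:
(-153 - 95)*(d - 148) = (-153 - 95)*(-382 - 148) = -248*(-530) = 131440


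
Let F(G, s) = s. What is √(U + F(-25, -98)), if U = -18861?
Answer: I*√18959 ≈ 137.69*I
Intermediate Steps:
√(U + F(-25, -98)) = √(-18861 - 98) = √(-18959) = I*√18959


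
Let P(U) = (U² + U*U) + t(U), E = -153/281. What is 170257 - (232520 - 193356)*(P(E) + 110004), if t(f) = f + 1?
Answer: -340169314722343/78961 ≈ -4.3081e+9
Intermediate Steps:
t(f) = 1 + f
E = -153/281 (E = -153*1/281 = -153/281 ≈ -0.54448)
P(U) = 1 + U + 2*U² (P(U) = (U² + U*U) + (1 + U) = (U² + U²) + (1 + U) = 2*U² + (1 + U) = 1 + U + 2*U²)
170257 - (232520 - 193356)*(P(E) + 110004) = 170257 - (232520 - 193356)*((1 - 153/281 + 2*(-153/281)²) + 110004) = 170257 - 39164*((1 - 153/281 + 2*(23409/78961)) + 110004) = 170257 - 39164*((1 - 153/281 + 46818/78961) + 110004) = 170257 - 39164*(82786/78961 + 110004) = 170257 - 39164*8686108630/78961 = 170257 - 1*340182758385320/78961 = 170257 - 340182758385320/78961 = -340169314722343/78961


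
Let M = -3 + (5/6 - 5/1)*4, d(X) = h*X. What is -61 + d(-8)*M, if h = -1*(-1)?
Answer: 289/3 ≈ 96.333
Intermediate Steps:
h = 1
d(X) = X (d(X) = 1*X = X)
M = -59/3 (M = -3 + (5*(⅙) - 5*1)*4 = -3 + (⅚ - 5)*4 = -3 - 25/6*4 = -3 - 50/3 = -59/3 ≈ -19.667)
-61 + d(-8)*M = -61 - 8*(-59/3) = -61 + 472/3 = 289/3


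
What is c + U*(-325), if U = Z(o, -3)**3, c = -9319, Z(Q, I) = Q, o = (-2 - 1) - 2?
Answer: 31306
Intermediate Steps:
o = -5 (o = -3 - 2 = -5)
U = -125 (U = (-5)**3 = -125)
c + U*(-325) = -9319 - 125*(-325) = -9319 + 40625 = 31306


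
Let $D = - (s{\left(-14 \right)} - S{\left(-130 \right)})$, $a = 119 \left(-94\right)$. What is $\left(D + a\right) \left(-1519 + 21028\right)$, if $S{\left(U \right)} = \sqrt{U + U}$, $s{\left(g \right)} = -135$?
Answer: $-215593959 + 39018 i \sqrt{65} \approx -2.1559 \cdot 10^{8} + 3.1457 \cdot 10^{5} i$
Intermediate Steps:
$S{\left(U \right)} = \sqrt{2} \sqrt{U}$ ($S{\left(U \right)} = \sqrt{2 U} = \sqrt{2} \sqrt{U}$)
$a = -11186$
$D = 135 + 2 i \sqrt{65}$ ($D = - (-135 - \sqrt{2} \sqrt{-130}) = - (-135 - \sqrt{2} i \sqrt{130}) = - (-135 - 2 i \sqrt{65}) = 135 + 2 i \sqrt{65} \approx 135.0 + 16.125 i$)
$\left(D + a\right) \left(-1519 + 21028\right) = \left(\left(135 + 2 i \sqrt{65}\right) - 11186\right) \left(-1519 + 21028\right) = \left(-11051 + 2 i \sqrt{65}\right) 19509 = -215593959 + 39018 i \sqrt{65}$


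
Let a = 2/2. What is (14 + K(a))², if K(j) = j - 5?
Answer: 100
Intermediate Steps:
a = 1 (a = 2*(½) = 1)
K(j) = -5 + j
(14 + K(a))² = (14 + (-5 + 1))² = (14 - 4)² = 10² = 100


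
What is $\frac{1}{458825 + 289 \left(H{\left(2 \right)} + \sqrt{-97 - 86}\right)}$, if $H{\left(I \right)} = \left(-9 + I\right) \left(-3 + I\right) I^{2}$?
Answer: $\frac{155639}{72675589744} - \frac{289 i \sqrt{183}}{218026769232} \approx 2.1416 \cdot 10^{-6} - 1.7931 \cdot 10^{-8} i$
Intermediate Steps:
$H{\left(I \right)} = I^{2} \left(-9 + I\right) \left(-3 + I\right)$
$\frac{1}{458825 + 289 \left(H{\left(2 \right)} + \sqrt{-97 - 86}\right)} = \frac{1}{458825 + 289 \left(2^{2} \left(27 + 2^{2} - 24\right) + \sqrt{-97 - 86}\right)} = \frac{1}{458825 + 289 \left(4 \left(27 + 4 - 24\right) + \sqrt{-183}\right)} = \frac{1}{458825 + 289 \left(4 \cdot 7 + i \sqrt{183}\right)} = \frac{1}{458825 + 289 \left(28 + i \sqrt{183}\right)} = \frac{1}{458825 + \left(8092 + 289 i \sqrt{183}\right)} = \frac{1}{466917 + 289 i \sqrt{183}}$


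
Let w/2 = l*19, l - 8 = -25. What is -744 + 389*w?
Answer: -252038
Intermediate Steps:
l = -17 (l = 8 - 25 = -17)
w = -646 (w = 2*(-17*19) = 2*(-323) = -646)
-744 + 389*w = -744 + 389*(-646) = -744 - 251294 = -252038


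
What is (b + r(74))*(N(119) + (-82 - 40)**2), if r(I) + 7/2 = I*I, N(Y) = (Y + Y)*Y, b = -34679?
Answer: -1261896039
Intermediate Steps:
N(Y) = 2*Y**2 (N(Y) = (2*Y)*Y = 2*Y**2)
r(I) = -7/2 + I**2 (r(I) = -7/2 + I*I = -7/2 + I**2)
(b + r(74))*(N(119) + (-82 - 40)**2) = (-34679 + (-7/2 + 74**2))*(2*119**2 + (-82 - 40)**2) = (-34679 + (-7/2 + 5476))*(2*14161 + (-122)**2) = (-34679 + 10945/2)*(28322 + 14884) = -58413/2*43206 = -1261896039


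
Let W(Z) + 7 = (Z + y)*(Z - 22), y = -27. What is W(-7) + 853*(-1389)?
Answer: -1183838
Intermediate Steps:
W(Z) = -7 + (-27 + Z)*(-22 + Z) (W(Z) = -7 + (Z - 27)*(Z - 22) = -7 + (-27 + Z)*(-22 + Z))
W(-7) + 853*(-1389) = (587 + (-7)² - 49*(-7)) + 853*(-1389) = (587 + 49 + 343) - 1184817 = 979 - 1184817 = -1183838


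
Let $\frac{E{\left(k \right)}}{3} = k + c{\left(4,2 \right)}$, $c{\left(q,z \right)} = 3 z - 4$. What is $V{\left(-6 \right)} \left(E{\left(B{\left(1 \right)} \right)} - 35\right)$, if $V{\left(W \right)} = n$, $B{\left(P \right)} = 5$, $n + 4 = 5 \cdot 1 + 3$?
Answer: $-56$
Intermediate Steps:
$n = 4$ ($n = -4 + \left(5 \cdot 1 + 3\right) = -4 + \left(5 + 3\right) = -4 + 8 = 4$)
$c{\left(q,z \right)} = -4 + 3 z$
$V{\left(W \right)} = 4$
$E{\left(k \right)} = 6 + 3 k$ ($E{\left(k \right)} = 3 \left(k + \left(-4 + 3 \cdot 2\right)\right) = 3 \left(k + \left(-4 + 6\right)\right) = 3 \left(k + 2\right) = 3 \left(2 + k\right) = 6 + 3 k$)
$V{\left(-6 \right)} \left(E{\left(B{\left(1 \right)} \right)} - 35\right) = 4 \left(\left(6 + 3 \cdot 5\right) - 35\right) = 4 \left(\left(6 + 15\right) - 35\right) = 4 \left(21 - 35\right) = 4 \left(-14\right) = -56$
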